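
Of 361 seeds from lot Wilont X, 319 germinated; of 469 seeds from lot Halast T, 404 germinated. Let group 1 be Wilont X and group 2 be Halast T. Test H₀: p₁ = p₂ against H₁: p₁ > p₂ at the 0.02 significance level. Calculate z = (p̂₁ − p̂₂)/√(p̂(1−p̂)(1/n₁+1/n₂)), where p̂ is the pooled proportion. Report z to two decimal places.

z = 0.95

p̂₁ = 319/361 ≈ 0.8837, p̂₂ = 404/469 ≈ 0.8614.
Pooled p̂ = (319+404)/(361+469) = 723/830 = 0.8711.
SE = √(0.112296 × 0.00490228) = 0.0235.
z = (0.8837 − 0.8614)/0.0235 = 0.0223/0.0235 = 0.95.
p-value = P(Z > 0.948) ≈ 0.1715; since p > α = 0.02, fail to reject H₀.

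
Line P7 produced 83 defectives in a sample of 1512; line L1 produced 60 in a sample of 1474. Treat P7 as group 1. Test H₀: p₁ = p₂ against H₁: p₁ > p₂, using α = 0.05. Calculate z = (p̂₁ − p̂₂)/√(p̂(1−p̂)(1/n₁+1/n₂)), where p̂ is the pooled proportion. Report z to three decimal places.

p̂₁ = 83/1512 ≈ 0.054894, p̂₂ = 60/1474 ≈ 0.040706.
Pooled p̂ = (83+60)/(1512+1474) = 143/2986 = 0.047890.
SE = √(0.0455967 × 0.0013398) = 0.007816.
z = (0.054894 − 0.040706)/0.007816 = 0.014188/0.007816 = 1.815.
p-value = P(Z > 1.815) ≈ 0.0347; since p < α = 0.05, reject H₀.

z = 1.815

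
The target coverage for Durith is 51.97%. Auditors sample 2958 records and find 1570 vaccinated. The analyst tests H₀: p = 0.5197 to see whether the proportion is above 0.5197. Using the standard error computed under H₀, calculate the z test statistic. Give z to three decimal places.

z = 1.204

p̂ = 1570/2958 ≈ 0.530764.
SE = √(p₀(1−p₀)/n) = √(0.24961/2958) = 0.009186.
z = (0.530764 − 0.5197)/0.009186 = 0.011064/0.009186 = 1.204.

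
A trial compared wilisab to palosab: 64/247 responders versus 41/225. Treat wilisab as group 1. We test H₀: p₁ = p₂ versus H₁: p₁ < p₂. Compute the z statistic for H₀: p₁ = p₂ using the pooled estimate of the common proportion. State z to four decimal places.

z = 2.0060

p̂₁ = 64/247 = 0.259109, p̂₂ = 41/225 = 0.182222.
Pooled p̂ = (64+41)/(247+225) = 105/472 = 0.222458.
SE = √(0.17297 × 0.00849303) = 0.038328.
z = (0.259109 − 0.182222)/0.038328 = 0.076887/0.038328 = 2.0060.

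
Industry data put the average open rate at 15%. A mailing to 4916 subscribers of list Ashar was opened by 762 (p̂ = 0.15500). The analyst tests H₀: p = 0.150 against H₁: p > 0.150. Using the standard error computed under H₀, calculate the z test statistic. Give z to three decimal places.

z = 0.983

p̂ = 762/4916 ≈ 0.155004.
SE = √(p₀(1−p₀)/n) = √(0.1275/4916) = 0.005093.
z = (0.155004 − 0.15)/0.005093 = 0.005004/0.005093 = 0.983.
p-value = P(Z > 0.983) ≈ 0.1629.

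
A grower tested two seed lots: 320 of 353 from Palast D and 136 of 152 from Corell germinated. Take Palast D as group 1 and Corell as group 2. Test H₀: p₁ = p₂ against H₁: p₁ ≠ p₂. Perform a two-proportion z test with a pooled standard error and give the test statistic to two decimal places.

p̂₁ = 320/353 ≈ 0.9065, p̂₂ = 136/152 ≈ 0.8947.
Pooled p̂ = (320+136)/(353+152) = 456/505 = 0.9030.
SE = √(0.0876149 × 0.00941181) = 0.0287.
z = (0.9065 − 0.8947)/0.0287 = 0.0118/0.0287 = 0.41.
p-value = 2·P(Z > 0.410) ≈ 0.6817.

z = 0.41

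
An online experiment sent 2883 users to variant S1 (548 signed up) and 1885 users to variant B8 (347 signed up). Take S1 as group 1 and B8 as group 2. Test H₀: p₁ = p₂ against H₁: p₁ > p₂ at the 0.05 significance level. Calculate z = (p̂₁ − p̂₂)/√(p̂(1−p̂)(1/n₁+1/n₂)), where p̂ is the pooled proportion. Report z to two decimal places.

z = 0.52

p̂₁ = 548/2883 = 0.1901, p̂₂ = 347/1885 = 0.1841.
Pooled p̂ = (548+347)/(2883+1885) = 895/4768 = 0.1877.
SE = √(p̂(1−p̂)(1/n₁+1/n₂)) = √(0.1877·0.8123·0.000877365) = √(0.000133776) = 0.0116.
z = (0.1901 − 0.1841)/0.0116 = 0.0060/0.0116 = 0.52.
p-value = P(Z > 0.518) ≈ 0.3021; since p > α = 0.05, fail to reject H₀.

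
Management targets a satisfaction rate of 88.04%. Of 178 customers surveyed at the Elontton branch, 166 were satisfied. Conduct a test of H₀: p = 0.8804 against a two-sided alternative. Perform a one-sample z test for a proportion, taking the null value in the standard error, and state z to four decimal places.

z = 2.1456

p̂ = 166/178 ≈ 0.9325843.
Standard error under H₀: √(0.8804×0.1196/178) = 0.0243218.
z = (0.9325843 − 0.8804)/0.0243218 = 0.0521843/0.0243218 = 2.1456.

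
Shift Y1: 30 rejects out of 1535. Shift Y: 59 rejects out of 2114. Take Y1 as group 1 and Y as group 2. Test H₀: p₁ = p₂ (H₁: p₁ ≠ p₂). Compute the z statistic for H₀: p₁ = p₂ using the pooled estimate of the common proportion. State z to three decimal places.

z = -1.617

p̂₁ = 30/1535 ≈ 0.019544, p̂₂ = 59/2114 ≈ 0.027909.
Pooled p̂ = (30+59)/(1535+2114) = 89/3649 = 0.024390.
SE = √(0.0237954 × 0.0011245) = 0.005173.
z = (0.019544 − 0.027909)/0.005173 = -0.008365/0.005173 = -1.617.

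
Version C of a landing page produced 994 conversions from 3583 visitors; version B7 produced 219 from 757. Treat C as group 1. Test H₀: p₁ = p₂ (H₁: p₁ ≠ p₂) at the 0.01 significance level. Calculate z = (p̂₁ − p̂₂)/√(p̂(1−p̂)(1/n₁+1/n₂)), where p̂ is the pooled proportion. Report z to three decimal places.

z = -0.662

p̂₁ = 994/3583 = 0.27742, p̂₂ = 219/757 = 0.28930.
Pooled p̂ = (994+219)/(3583+757) = 1213/4340 = 0.27949.
SE = √(p̂(1−p̂)(1/n₁+1/n₂)) = √(0.27949·0.72051·0.0016001) = √(0.000322223) = 0.01795.
z = (0.27742 − 0.28930)/0.01795 = -0.01188/0.01795 = -0.662.
p-value = 2·P(Z > 0.662) ≈ 0.5081; since p > α = 0.01, fail to reject H₀.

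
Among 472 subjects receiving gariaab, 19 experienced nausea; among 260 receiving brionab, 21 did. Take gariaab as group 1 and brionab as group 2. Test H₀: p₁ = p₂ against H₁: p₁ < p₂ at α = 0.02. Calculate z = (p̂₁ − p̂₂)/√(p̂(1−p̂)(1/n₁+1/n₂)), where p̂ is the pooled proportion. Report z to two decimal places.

z = -2.31

p̂₁ = 19/472 = 0.04025, p̂₂ = 21/260 = 0.08077.
Pooled p̂ = (19+21)/(472+260) = 40/732 = 0.05464.
SE = √(0.0516588 × 0.0059648) = 0.01755.
z = (0.04025 − 0.08077)/0.01755 = -0.04052/0.01755 = -2.31.
p-value = P(Z < -2.308) ≈ 0.0105, so at α = 0.02 we reject H₀.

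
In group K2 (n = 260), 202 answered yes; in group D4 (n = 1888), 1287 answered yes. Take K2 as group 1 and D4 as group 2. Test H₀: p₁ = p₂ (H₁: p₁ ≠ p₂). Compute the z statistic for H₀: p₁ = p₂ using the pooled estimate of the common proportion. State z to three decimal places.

p̂₁ = 202/260 ≈ 0.77692, p̂₂ = 1287/1888 ≈ 0.68167.
Pooled p̂ = (202+1287)/(260+1888) = 1489/2148 = 0.69320.
SE = √(p̂(1−p̂)(1/n₁+1/n₂)) = √(0.69320·0.30680·0.00437581) = √(0.000930616) = 0.03051.
z = (0.77692 − 0.68167)/0.03051 = 0.09525/0.03051 = 3.122.
p-value = 2·P(Z > 3.122) ≈ 0.0018.

z = 3.122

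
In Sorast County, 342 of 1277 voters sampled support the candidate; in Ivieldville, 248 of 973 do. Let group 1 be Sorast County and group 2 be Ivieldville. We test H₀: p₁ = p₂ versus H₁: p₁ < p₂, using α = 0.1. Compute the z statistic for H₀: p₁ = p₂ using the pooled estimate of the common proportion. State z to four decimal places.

z = 0.6910

p̂₁ = 342/1277 = 0.267815, p̂₂ = 248/973 = 0.254882.
Pooled p̂ = (342+248)/(1277+973) = 590/2250 = 0.262222.
SE = √(0.193462 × 0.00181083) = 0.018717.
z = (0.267815 − 0.254882)/0.018717 = 0.012933/0.018717 = 0.6910.
p-value = P(Z < 0.691) ≈ 0.7552, so at α = 0.1 we fail to reject H₀.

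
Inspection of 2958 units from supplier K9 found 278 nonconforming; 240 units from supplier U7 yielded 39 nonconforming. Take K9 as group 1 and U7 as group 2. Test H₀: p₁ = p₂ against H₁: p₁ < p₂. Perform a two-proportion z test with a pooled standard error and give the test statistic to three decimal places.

p̂₁ = 278/2958 = 0.09398, p̂₂ = 39/240 = 0.16250.
Pooled p̂ = (278+39)/(2958+240) = 317/3198 = 0.09912.
SE = √(0.0892988 × 0.00450473) = 0.02006.
z = (0.09398 − 0.16250)/0.02006 = -0.06852/0.02006 = -3.416.
p-value = P(Z < -3.416) ≈ 0.0003.

z = -3.416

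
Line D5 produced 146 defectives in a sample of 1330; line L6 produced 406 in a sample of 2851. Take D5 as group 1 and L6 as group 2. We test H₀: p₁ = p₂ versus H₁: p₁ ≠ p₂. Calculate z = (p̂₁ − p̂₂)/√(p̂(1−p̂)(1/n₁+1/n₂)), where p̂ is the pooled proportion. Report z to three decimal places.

z = -2.903

p̂₁ = 146/1330 = 0.109774, p̂₂ = 406/2851 = 0.142406.
Pooled p̂ = (146+406)/(1330+2851) = 552/4181 = 0.132026.
SE = √(0.114595 × 0.00110263) = 0.011241.
z = (0.109774 − 0.142406)/0.011241 = -0.032632/0.011241 = -2.903.
p-value = 2·P(Z > 2.903) ≈ 0.0037.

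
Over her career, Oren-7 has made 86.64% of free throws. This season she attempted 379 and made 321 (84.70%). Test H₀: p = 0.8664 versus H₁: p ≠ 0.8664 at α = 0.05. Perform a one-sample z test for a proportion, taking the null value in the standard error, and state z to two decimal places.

p̂ = 321/379 = 0.8470.
Standard error under H₀: √(0.8664×0.1336/379) = 0.0175.
z = (0.8470 − 0.8664)/0.0175 = -0.0194/0.0175 = -1.11.
p-value = 2·P(Z > 1.112) ≈ 0.2661, so at α = 0.05 we fail to reject H₀.

z = -1.11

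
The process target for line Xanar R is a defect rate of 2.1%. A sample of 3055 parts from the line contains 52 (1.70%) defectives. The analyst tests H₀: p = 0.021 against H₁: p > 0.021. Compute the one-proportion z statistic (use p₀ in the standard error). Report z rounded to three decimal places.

z = -1.534

p̂ = 52/3055 ≈ 0.017021.
SE = √(p₀(1−p₀)/n) = √(0.020559/3055) = 0.002594.
z = (0.017021 − 0.021)/0.002594 = -0.003979/0.002594 = -1.534.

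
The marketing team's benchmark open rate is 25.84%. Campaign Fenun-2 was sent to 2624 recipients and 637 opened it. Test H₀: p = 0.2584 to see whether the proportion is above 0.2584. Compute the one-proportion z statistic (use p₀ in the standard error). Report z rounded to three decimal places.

z = -1.830

p̂ = 637/2624 ≈ 0.242759.
SE = √(p₀(1−p₀)/n) = √(0.19163/2624) = 0.008546.
z = (0.242759 − 0.2584)/0.008546 = -0.015641/0.008546 = -1.830.
p-value = P(Z > -1.830) ≈ 0.9664.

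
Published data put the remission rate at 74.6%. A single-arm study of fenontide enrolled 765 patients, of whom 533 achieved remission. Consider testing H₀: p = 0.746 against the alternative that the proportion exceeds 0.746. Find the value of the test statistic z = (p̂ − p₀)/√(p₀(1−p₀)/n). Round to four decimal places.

p̂ = 533/765 = 0.696732.
Standard error under H₀: √(0.746×0.254/765) = 0.015738.
z = (0.696732 − 0.746)/0.015738 = -0.049268/0.015738 = -3.1305.
p-value = P(Z > -3.130) ≈ 0.9991.

z = -3.1305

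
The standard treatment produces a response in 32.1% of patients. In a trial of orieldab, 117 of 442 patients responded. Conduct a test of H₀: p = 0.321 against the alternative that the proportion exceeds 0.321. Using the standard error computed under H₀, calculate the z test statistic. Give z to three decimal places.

z = -2.535

p̂ = 117/442 ≈ 0.264706.
Under H₀, SE = √(0.321·0.679/442) = √(0.00049312) = 0.022206.
z = (0.264706 − 0.321)/0.022206 = -0.056294/0.022206 = -2.535.
p-value = P(Z > -2.535) ≈ 0.9944.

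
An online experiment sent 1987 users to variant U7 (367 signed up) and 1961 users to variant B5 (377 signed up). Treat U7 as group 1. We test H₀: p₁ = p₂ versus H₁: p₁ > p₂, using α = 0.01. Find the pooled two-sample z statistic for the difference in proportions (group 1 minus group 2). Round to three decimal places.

p̂₁ = 367/1987 = 0.18470, p̂₂ = 377/1961 = 0.19225.
Pooled p̂ = (367+377)/(1987+1961) = 744/3948 = 0.18845.
SE = √(p̂(1−p̂)(1/n₁+1/n₂)) = √(0.18845·0.81155·0.00101322) = √(0.000154958) = 0.01245.
z = (0.18470 − 0.19225)/0.01245 = -0.00755/0.01245 = -0.606.
p-value = P(Z > -0.606) ≈ 0.7279, so at α = 0.01 we fail to reject H₀.

z = -0.606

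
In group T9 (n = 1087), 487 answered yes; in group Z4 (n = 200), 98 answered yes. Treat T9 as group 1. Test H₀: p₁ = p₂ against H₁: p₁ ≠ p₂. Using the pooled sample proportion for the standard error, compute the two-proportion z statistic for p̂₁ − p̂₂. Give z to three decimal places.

p̂₁ = 487/1087 = 0.44802, p̂₂ = 98/200 = 0.49000.
Pooled p̂ = (487+98)/(1087+200) = 585/1287 = 0.45455.
SE = √(0.247934 × 0.00591996) = 0.03831.
z = (0.44802 − 0.49000)/0.03831 = -0.04198/0.03831 = -1.096.

z = -1.096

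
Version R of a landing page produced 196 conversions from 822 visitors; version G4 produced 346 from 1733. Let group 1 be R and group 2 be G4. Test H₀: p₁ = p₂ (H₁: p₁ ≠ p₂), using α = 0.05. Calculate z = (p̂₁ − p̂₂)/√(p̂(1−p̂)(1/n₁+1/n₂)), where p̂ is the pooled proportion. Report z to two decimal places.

z = 2.24

p̂₁ = 196/822 = 0.2384, p̂₂ = 346/1733 = 0.1997.
Pooled p̂ = (196+346)/(822+1733) = 542/2555 = 0.2121.
SE = √(0.167133 × 0.00179358) = 0.0173.
z = (0.2384 − 0.1997)/0.0173 = 0.0387/0.0173 = 2.24.
Two-sided p-value ≈ 2·Φ(−2.240) = 0.0251. With α = 0.05, reject H₀.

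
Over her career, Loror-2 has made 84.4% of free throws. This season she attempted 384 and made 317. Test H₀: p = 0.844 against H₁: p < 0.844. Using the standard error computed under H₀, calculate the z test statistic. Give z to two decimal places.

p̂ = 317/384 ≈ 0.8255.
Under H₀, SE = √(0.844·0.156/384) = √(0.000342875) = 0.0185.
z = (0.8255 − 0.844)/0.0185 = -0.0185/0.0185 = -1.00.

z = -1.00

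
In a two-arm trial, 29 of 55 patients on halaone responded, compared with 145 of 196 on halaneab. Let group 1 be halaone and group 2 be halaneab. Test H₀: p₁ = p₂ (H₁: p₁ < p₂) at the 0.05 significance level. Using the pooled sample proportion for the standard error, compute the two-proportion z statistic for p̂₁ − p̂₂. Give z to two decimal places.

p̂₁ = 29/55 = 0.5273, p̂₂ = 145/196 = 0.7398.
Pooled p̂ = (29+145)/(55+196) = 174/251 = 0.6932.
SE = √(p̂(1−p̂)(1/n₁+1/n₂)) = √(0.6932·0.3068·0.0232839) = √(0.00495162) = 0.0704.
z = (0.5273 − 0.7398)/0.0704 = -0.2125/0.0704 = -3.02.
p-value = P(Z < -3.020) ≈ 0.0013, so at α = 0.05 we reject H₀.

z = -3.02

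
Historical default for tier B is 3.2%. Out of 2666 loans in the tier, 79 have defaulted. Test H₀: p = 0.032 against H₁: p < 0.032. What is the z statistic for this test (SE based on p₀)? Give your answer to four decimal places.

z = -0.6946

p̂ = 79/2666 = 0.029632.
Standard error under H₀: √(0.032×0.968/2666) = 0.003409.
z = (0.029632 − 0.032)/0.003409 = -0.002368/0.003409 = -0.6946.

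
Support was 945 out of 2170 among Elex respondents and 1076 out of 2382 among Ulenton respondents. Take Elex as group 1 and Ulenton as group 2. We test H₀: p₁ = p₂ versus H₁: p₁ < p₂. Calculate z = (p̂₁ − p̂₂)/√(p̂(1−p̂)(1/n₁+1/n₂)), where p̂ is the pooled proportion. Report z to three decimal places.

z = -1.101

p̂₁ = 945/2170 = 0.435484, p̂₂ = 1076/2382 = 0.451721.
Pooled p̂ = (945+1076)/(2170+2382) = 2021/4552 = 0.443981.
SE = √(p̂(1−p̂)(1/n₁+1/n₂)) = √(0.443981·0.556019·0.000880645) = √(0.000217398) = 0.014744.
z = (0.435484 − 0.451721)/0.014744 = -0.016237/0.014744 = -1.101.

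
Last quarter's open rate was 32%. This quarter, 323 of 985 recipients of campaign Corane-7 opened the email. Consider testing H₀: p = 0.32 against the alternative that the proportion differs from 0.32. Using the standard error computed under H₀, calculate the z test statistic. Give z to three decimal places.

z = 0.533

p̂ = 323/985 = 0.32792.
SE = √(p₀(1−p₀)/n) = √(0.2176/985) = 0.01486.
z = (0.32792 − 0.32)/0.01486 = 0.00792/0.01486 = 0.533.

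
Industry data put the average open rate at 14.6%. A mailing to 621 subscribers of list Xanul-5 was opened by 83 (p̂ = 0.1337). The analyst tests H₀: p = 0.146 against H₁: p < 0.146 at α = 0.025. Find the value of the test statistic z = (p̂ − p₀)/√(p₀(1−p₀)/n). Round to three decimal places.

z = -0.871

p̂ = 83/621 ≈ 0.13366.
SE = √(p₀(1−p₀)/n) = √(0.12468/621) = 0.01417.
z = (0.13366 − 0.146)/0.01417 = -0.01234/0.01417 = -0.871.
p-value = P(Z < -0.871) ≈ 0.1918; since p > α = 0.025, fail to reject H₀.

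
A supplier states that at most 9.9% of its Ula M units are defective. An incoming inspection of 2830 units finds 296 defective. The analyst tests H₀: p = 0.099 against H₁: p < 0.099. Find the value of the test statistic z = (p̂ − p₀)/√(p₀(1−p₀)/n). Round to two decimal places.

z = 1.00

p̂ = 296/2830 ≈ 0.1046.
SE = √(p₀(1−p₀)/n) = √(0.089199/2830) = 0.0056.
z = (0.1046 − 0.099)/0.0056 = 0.0056/0.0056 = 1.00.
p-value = P(Z < 0.996) ≈ 0.8405.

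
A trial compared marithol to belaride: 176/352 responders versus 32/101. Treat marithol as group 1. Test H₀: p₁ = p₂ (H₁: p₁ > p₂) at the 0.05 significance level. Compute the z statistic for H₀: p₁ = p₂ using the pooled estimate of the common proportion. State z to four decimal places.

p̂₁ = 176/352 = 0.5000000, p̂₂ = 32/101 = 0.3168317.
Pooled p̂ = (176+32)/(352+101) = 208/453 = 0.4591611.
SE = √(p̂(1−p̂)(1/n₁+1/n₂)) = √(0.4591611·0.5408389·0.0127419) = √(0.00316422) = 0.0562514.
z = (0.5000000 − 0.3168317)/0.0562514 = 0.1831683/0.0562514 = 3.2562.
p-value = P(Z > 3.256) ≈ 0.0006. With α = 0.05, reject H₀.

z = 3.2562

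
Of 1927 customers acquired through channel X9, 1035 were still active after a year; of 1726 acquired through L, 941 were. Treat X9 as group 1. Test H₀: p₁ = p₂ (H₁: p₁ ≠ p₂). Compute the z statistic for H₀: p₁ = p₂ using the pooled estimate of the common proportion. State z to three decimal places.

z = -0.490

p̂₁ = 1035/1927 ≈ 0.53710, p̂₂ = 941/1726 ≈ 0.54519.
Pooled p̂ = (1035+941)/(1927+1726) = 1976/3653 = 0.54093.
SE = √(p̂(1−p̂)(1/n₁+1/n₂)) = √(0.54093·0.45907·0.00109832) = √(0.000272739) = 0.01651.
z = (0.53710 − 0.54519)/0.01651 = -0.00809/0.01651 = -0.490.
Two-sided p-value ≈ 2·Φ(−0.490) = 0.6244.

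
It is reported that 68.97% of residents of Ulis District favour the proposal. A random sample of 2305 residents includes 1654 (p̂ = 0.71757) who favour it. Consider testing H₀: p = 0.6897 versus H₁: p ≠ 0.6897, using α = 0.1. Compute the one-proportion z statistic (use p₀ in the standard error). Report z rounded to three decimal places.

z = 2.892

p̂ = 1654/2305 ≈ 0.717570.
SE = √(p₀(1−p₀)/n) = √(0.21401/2305) = 0.009636.
z = (0.717570 − 0.6897)/0.009636 = 0.027870/0.009636 = 2.892.
Two-sided p-value ≈ 2·Φ(−2.892) = 0.0038, so at α = 0.1 we reject H₀.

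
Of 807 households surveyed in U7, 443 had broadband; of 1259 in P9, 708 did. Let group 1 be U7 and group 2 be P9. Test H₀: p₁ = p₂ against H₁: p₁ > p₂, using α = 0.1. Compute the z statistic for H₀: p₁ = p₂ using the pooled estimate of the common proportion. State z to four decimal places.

p̂₁ = 443/807 ≈ 0.548947, p̂₂ = 708/1259 ≈ 0.562351.
Pooled p̂ = (443+708)/(807+1259) = 1151/2066 = 0.557115.
SE = √(0.246738 × 0.00203344) = 0.022399.
z = (0.548947 − 0.562351)/0.022399 = -0.013404/0.022399 = -0.5984.
p-value = P(Z > -0.598) ≈ 0.7252; since p > α = 0.1, fail to reject H₀.

z = -0.5984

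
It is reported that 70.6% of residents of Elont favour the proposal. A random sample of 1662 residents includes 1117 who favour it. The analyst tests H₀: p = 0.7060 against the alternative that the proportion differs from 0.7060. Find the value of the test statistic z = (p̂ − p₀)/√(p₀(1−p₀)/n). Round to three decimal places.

p̂ = 1117/1662 = 0.672082.
Under H₀, SE = √(0.706·0.294/1662) = √(0.000124888) = 0.011175.
z = (0.672082 − 0.706)/0.011175 = -0.033918/0.011175 = -3.035.

z = -3.035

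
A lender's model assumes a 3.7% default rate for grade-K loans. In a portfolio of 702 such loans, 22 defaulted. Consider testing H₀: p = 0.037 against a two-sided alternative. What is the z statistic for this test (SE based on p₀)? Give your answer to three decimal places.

p̂ = 22/702 = 0.03134.
SE = √(p₀(1−p₀)/n) = √(0.035631/702) = 0.00712.
z = (0.03134 − 0.037)/0.00712 = -0.00566/0.00712 = -0.795.
p-value = 2·P(Z > 0.795) ≈ 0.4268.

z = -0.795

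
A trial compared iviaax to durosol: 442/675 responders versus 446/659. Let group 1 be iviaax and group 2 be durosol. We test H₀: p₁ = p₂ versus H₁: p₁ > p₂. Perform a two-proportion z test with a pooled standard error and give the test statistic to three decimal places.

z = -0.850

p̂₁ = 442/675 = 0.654815, p̂₂ = 446/659 = 0.676783.
Pooled p̂ = (442+446)/(675+659) = 888/1334 = 0.665667.
SE = √(p̂(1−p̂)(1/n₁+1/n₂)) = √(0.665667·0.334333·0.00299893) = √(0.000667426) = 0.025835.
z = (0.654815 − 0.676783)/0.025835 = -0.021968/0.025835 = -0.850.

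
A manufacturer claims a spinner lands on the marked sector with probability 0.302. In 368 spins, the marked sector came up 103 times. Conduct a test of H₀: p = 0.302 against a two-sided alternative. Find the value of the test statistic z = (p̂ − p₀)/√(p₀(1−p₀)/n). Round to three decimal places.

p̂ = 103/368 ≈ 0.27989.
SE = √(p₀(1−p₀)/n) = √(0.2108/368) = 0.02393.
z = (0.27989 − 0.302)/0.02393 = -0.02211/0.02393 = -0.924.

z = -0.924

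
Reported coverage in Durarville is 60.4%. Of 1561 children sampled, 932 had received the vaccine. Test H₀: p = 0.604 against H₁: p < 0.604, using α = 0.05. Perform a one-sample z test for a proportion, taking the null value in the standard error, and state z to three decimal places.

z = -0.561

p̂ = 932/1561 = 0.59705.
Standard error under H₀: √(0.604×0.396/1561) = 0.01238.
z = (0.59705 − 0.604)/0.01238 = -0.00695/0.01238 = -0.561.
p-value = P(Z < -0.561) ≈ 0.2873, so at α = 0.05 we fail to reject H₀.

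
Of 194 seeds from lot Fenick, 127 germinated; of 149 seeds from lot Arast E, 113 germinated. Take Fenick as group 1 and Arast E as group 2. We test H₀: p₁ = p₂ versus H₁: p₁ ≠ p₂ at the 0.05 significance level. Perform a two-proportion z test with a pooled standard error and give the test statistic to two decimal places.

p̂₁ = 127/194 = 0.6546, p̂₂ = 113/149 = 0.7584.
Pooled p̂ = (127+113)/(194+149) = 240/343 = 0.6997.
SE = √(0.210117 × 0.011866) = 0.0499.
z = (0.6546 − 0.7584)/0.0499 = -0.1038/0.0499 = -2.08.
p-value = 2·P(Z > 2.078) ≈ 0.0377; since p < α = 0.05, reject H₀.

z = -2.08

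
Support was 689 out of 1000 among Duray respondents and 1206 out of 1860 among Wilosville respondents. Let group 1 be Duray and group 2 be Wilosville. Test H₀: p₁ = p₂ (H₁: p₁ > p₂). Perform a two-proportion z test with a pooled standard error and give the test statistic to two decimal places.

z = 2.19

p̂₁ = 689/1000 ≈ 0.6890, p̂₂ = 1206/1860 ≈ 0.6484.
Pooled p̂ = (689+1206)/(1000+1860) = 1895/2860 = 0.6626.
SE = √(p̂(1−p̂)(1/n₁+1/n₂)) = √(0.6626·0.3374·0.00153763) = √(0.000343762) = 0.0185.
z = (0.6890 − 0.6484)/0.0185 = 0.0406/0.0185 = 2.19.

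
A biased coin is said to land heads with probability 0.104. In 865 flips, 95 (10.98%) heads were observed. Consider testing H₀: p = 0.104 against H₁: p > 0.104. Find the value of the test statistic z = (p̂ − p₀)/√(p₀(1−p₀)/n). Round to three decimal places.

z = 0.561

p̂ = 95/865 = 0.109827.
Standard error under H₀: √(0.104×0.896/865) = 0.010379.
z = (0.109827 − 0.104)/0.010379 = 0.005827/0.010379 = 0.561.
p-value = P(Z > 0.561) ≈ 0.2873.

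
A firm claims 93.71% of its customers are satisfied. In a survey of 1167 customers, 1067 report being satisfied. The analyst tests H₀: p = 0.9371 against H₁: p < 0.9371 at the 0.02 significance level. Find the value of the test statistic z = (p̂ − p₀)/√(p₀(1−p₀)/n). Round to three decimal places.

p̂ = 1067/1167 = 0.914310.
Under H₀, SE = √(0.9371·0.0629/1167) = √(5.05086e-05) = 0.007107.
z = (0.914310 − 0.9371)/0.007107 = -0.022790/0.007107 = -3.207.
p-value = P(Z < -3.207) ≈ 0.0007, so at α = 0.02 we reject H₀.

z = -3.207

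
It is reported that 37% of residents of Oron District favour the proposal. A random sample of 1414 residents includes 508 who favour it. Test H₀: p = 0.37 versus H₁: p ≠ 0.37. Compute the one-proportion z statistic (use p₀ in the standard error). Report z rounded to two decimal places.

p̂ = 508/1414 ≈ 0.3593.
SE = √(p₀(1−p₀)/n) = √(0.2331/1414) = 0.0128.
z = (0.3593 − 0.37)/0.0128 = -0.0107/0.0128 = -0.84.

z = -0.84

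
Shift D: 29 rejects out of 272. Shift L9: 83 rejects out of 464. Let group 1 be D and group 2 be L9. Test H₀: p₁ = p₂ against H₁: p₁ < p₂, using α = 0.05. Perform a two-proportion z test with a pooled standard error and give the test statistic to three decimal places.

p̂₁ = 29/272 = 0.10662, p̂₂ = 83/464 = 0.17888.
Pooled p̂ = (29+83)/(272+464) = 112/736 = 0.15217.
SE = √(p̂(1−p̂)(1/n₁+1/n₂)) = √(0.15217·0.84783·0.00583164) = √(0.000752381) = 0.02743.
z = (0.10662 − 0.17888)/0.02743 = -0.07226/0.02743 = -2.634.
p-value = P(Z < -2.634) ≈ 0.0042; since p < α = 0.05, reject H₀.

z = -2.634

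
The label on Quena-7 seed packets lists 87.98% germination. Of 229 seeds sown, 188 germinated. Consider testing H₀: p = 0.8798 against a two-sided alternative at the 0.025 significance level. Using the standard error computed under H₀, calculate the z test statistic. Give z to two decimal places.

p̂ = 188/229 ≈ 0.82096.
SE = √(p₀(1−p₀)/n) = √(0.10575/229) = 0.02149.
z = (0.82096 − 0.8798)/0.02149 = -0.05884/0.02149 = -2.74.
p-value = 2·P(Z > 2.738) ≈ 0.0062. With α = 0.025, reject H₀.

z = -2.74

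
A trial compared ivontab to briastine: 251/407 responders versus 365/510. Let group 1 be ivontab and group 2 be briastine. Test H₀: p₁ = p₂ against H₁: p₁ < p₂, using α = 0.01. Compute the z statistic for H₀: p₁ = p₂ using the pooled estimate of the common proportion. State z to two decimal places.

z = -3.17

p̂₁ = 251/407 = 0.6167, p̂₂ = 365/510 = 0.7157.
Pooled p̂ = (251+365)/(407+510) = 616/917 = 0.6718.
SE = √(0.2205 × 0.00441779) = 0.0312.
z = (0.6167 − 0.7157)/0.0312 = -0.0990/0.0312 = -3.17.
p-value = P(Z < -3.171) ≈ 0.0008; since p < α = 0.01, reject H₀.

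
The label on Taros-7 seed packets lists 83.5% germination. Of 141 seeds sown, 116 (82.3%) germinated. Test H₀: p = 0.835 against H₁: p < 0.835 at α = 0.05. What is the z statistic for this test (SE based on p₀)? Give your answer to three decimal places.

z = -0.394

p̂ = 116/141 = 0.822695.
Under H₀, SE = √(0.835·0.165/141) = √(0.000977128) = 0.031259.
z = (0.822695 − 0.835)/0.031259 = -0.012305/0.031259 = -0.394.
p-value = P(Z < -0.394) ≈ 0.3469; since p > α = 0.05, fail to reject H₀.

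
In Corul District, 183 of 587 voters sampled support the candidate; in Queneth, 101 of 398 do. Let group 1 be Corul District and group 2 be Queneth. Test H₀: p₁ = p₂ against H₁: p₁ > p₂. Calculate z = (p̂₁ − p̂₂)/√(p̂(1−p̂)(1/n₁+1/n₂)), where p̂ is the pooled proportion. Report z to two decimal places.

z = 1.97

p̂₁ = 183/587 ≈ 0.3118, p̂₂ = 101/398 ≈ 0.2538.
Pooled p̂ = (183+101)/(587+398) = 284/985 = 0.2883.
SE = √(0.205194 × 0.00421614) = 0.0294.
z = (0.3118 − 0.2538)/0.0294 = 0.0580/0.0294 = 1.97.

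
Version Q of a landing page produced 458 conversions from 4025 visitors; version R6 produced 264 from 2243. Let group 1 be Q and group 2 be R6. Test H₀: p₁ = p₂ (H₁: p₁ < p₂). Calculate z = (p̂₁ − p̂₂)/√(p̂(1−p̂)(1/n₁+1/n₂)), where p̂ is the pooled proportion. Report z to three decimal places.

z = -0.465

p̂₁ = 458/4025 ≈ 0.11379, p̂₂ = 264/2243 ≈ 0.11770.
Pooled p̂ = (458+264)/(4025+2243) = 722/6268 = 0.11519.
SE = √(p̂(1−p̂)(1/n₁+1/n₂)) = √(0.11519·0.88481·0.000694279) = √(7.07608e-05) = 0.00841.
z = (0.11379 − 0.11770)/0.00841 = -0.00391/0.00841 = -0.465.
p-value = P(Z < -0.465) ≈ 0.3210.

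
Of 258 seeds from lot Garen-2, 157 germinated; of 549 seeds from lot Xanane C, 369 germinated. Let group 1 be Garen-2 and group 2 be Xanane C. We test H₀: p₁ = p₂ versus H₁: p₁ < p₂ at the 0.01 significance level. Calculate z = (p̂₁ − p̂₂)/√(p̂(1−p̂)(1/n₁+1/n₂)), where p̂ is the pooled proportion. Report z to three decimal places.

z = -1.769

p̂₁ = 157/258 = 0.60853, p̂₂ = 369/549 = 0.67213.
Pooled p̂ = (157+369)/(258+549) = 526/807 = 0.65180.
SE = √(0.226958 × 0.00569746) = 0.03596.
z = (0.60853 − 0.67213)/0.03596 = -0.06360/0.03596 = -1.769.
p-value = P(Z < -1.769) ≈ 0.0385; since p > α = 0.01, fail to reject H₀.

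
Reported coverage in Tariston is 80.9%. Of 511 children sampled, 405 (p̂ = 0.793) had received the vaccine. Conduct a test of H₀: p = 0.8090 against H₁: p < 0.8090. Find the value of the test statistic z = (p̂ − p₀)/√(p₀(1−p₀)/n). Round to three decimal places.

z = -0.945

p̂ = 405/511 = 0.79256.
Standard error under H₀: √(0.809×0.191/511) = 0.01739.
z = (0.79256 − 0.809)/0.01739 = -0.01644/0.01739 = -0.945.
p-value = P(Z < -0.945) ≈ 0.1723.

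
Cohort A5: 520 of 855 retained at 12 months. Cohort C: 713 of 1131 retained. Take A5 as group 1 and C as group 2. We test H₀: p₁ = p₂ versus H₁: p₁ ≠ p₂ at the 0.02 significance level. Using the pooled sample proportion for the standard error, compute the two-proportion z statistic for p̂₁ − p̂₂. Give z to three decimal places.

p̂₁ = 520/855 ≈ 0.60819, p̂₂ = 713/1131 ≈ 0.63042.
Pooled p̂ = (520+713)/(855+1131) = 1233/1986 = 0.62085.
SE = √(p̂(1−p̂)(1/n₁+1/n₂)) = √(0.62085·0.37915·0.00205376) = √(0.000483448) = 0.02199.
z = (0.60819 − 0.63042)/0.02199 = -0.02223/0.02199 = -1.011.
p-value = 2·P(Z > 1.011) ≈ 0.3120; since p > α = 0.02, fail to reject H₀.

z = -1.011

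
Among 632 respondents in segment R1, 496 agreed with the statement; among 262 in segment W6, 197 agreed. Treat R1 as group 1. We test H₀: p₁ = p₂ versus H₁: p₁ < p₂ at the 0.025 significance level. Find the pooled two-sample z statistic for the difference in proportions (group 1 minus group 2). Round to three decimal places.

p̂₁ = 496/632 ≈ 0.784810, p̂₂ = 197/262 ≈ 0.751908.
Pooled p̂ = (496+197)/(632+262) = 693/894 = 0.775168.
SE = √(p̂(1−p̂)(1/n₁+1/n₂)) = √(0.775168·0.224832·0.00539907) = √(0.000940965) = 0.030675.
z = (0.784810 − 0.751908)/0.030675 = 0.032902/0.030675 = 1.073.
p-value = P(Z < 1.073) ≈ 0.8583; since p > α = 0.025, fail to reject H₀.

z = 1.073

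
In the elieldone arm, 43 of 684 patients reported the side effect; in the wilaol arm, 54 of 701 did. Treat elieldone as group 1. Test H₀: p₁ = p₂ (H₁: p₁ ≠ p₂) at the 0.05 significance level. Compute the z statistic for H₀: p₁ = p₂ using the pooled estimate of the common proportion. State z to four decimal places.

z = -1.0329

p̂₁ = 43/684 ≈ 0.0628655, p̂₂ = 54/701 ≈ 0.0770328.
Pooled p̂ = (43+54)/(684+701) = 97/1385 = 0.0700361.
SE = √(0.065131 × 0.00288852) = 0.0137161.
z = (0.0628655 − 0.0770328)/0.0137161 = -0.0141673/0.0137161 = -1.0329.
Two-sided p-value ≈ 2·Φ(−1.033) = 0.3017, so at α = 0.05 we fail to reject H₀.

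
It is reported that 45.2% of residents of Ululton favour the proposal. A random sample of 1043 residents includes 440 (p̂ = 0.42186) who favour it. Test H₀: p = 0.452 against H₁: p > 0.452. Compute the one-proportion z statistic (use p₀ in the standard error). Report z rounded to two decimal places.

z = -1.96

p̂ = 440/1043 ≈ 0.42186.
SE = √(p₀(1−p₀)/n) = √(0.2477/1043) = 0.01541.
z = (0.42186 − 0.452)/0.01541 = -0.03014/0.01541 = -1.96.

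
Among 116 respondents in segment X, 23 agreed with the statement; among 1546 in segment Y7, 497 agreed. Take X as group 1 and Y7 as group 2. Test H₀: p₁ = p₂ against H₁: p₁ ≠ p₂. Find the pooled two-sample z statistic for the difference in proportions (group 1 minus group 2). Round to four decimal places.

p̂₁ = 23/116 ≈ 0.198276, p̂₂ = 497/1546 ≈ 0.321475.
Pooled p̂ = (23+497)/(116+1546) = 520/1662 = 0.312876.
SE = √(p̂(1−p̂)(1/n₁+1/n₂)) = √(0.312876·0.687124·0.00926752) = √(0.00199237) = 0.044636.
z = (0.198276 − 0.321475)/0.044636 = -0.123199/0.044636 = -2.7601.

z = -2.7601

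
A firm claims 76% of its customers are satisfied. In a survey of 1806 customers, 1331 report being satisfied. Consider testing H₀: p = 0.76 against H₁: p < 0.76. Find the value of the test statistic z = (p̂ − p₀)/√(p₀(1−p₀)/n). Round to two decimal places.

z = -2.29

p̂ = 1331/1806 ≈ 0.73699.
Under H₀, SE = √(0.76·0.24/1806) = √(0.000100997) = 0.01005.
z = (0.73699 − 0.76)/0.01005 = -0.02301/0.01005 = -2.29.
p-value = P(Z < -2.290) ≈ 0.0110.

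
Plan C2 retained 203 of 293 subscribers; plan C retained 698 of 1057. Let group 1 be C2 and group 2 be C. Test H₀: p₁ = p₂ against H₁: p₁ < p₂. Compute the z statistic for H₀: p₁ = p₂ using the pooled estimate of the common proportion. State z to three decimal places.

z = 1.044

p̂₁ = 203/293 ≈ 0.69283, p̂₂ = 698/1057 ≈ 0.66036.
Pooled p̂ = (203+698)/(293+1057) = 901/1350 = 0.66741.
SE = √(0.221975 × 0.00435904) = 0.03111.
z = (0.69283 − 0.66036)/0.03111 = 0.03247/0.03111 = 1.044.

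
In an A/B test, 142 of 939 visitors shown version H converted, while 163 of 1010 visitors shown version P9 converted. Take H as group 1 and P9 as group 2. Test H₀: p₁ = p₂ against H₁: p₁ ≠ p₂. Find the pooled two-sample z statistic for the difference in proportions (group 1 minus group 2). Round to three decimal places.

p̂₁ = 142/939 = 0.15122, p̂₂ = 163/1010 = 0.16139.
Pooled p̂ = (142+163)/(939+1010) = 305/1949 = 0.15649.
SE = √(0.132001 × 0.00205506) = 0.01647.
z = (0.15122 − 0.16139)/0.01647 = -0.01017/0.01647 = -0.617.
Two-sided p-value ≈ 2·Φ(−0.617) = 0.5373.

z = -0.617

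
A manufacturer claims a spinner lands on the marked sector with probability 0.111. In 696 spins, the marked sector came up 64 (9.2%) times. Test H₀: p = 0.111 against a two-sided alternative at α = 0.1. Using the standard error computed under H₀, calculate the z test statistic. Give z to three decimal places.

z = -1.600

p̂ = 64/696 = 0.091954.
SE = √(p₀(1−p₀)/n) = √(0.098679/696) = 0.011907.
z = (0.091954 − 0.111)/0.011907 = -0.019046/0.011907 = -1.600.
Two-sided p-value ≈ 2·Φ(−1.600) = 0.1097, so at α = 0.1 we fail to reject H₀.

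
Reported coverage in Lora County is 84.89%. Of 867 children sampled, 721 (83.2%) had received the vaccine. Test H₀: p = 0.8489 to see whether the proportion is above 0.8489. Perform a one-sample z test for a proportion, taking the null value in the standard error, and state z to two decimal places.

z = -1.42

p̂ = 721/867 = 0.8316.
SE = √(p₀(1−p₀)/n) = √(0.12827/867) = 0.0122.
z = (0.8316 − 0.8489)/0.0122 = -0.0173/0.0122 = -1.42.
p-value = P(Z > -1.422) ≈ 0.9225.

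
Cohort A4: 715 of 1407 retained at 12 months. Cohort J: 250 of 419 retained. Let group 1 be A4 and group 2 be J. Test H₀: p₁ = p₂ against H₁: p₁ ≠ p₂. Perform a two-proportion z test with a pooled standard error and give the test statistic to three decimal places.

z = -3.185

p̂₁ = 715/1407 ≈ 0.50817, p̂₂ = 250/419 ≈ 0.59666.
Pooled p̂ = (715+250)/(1407+419) = 965/1826 = 0.52848.
SE = √(p̂(1−p̂)(1/n₁+1/n₂)) = √(0.52848·0.47152·0.00309737) = √(0.00077183) = 0.02778.
z = (0.50817 − 0.59666)/0.02778 = -0.08849/0.02778 = -3.185.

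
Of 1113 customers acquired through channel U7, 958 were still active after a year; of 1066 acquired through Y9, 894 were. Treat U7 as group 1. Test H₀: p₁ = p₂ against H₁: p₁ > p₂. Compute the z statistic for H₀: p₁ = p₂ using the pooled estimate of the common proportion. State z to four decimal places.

p̂₁ = 958/1113 ≈ 0.8607367, p̂₂ = 894/1066 ≈ 0.8386492.
Pooled p̂ = (958+894)/(1113+1066) = 1852/2179 = 0.8499312.
SE = √(p̂(1−p̂)(1/n₁+1/n₂)) = √(0.8499312·0.1500688·0.00183656) = √(0.00023425) = 0.0153052.
z = (0.8607367 − 0.8386492)/0.0153052 = 0.0220875/0.0153052 = 1.4431.

z = 1.4431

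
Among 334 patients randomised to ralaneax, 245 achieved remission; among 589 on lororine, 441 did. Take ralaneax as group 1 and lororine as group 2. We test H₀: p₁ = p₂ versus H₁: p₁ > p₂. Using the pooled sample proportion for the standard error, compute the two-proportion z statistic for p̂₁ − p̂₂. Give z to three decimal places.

z = -0.508

p̂₁ = 245/334 = 0.73353, p̂₂ = 441/589 = 0.74873.
Pooled p̂ = (245+441)/(334+589) = 686/923 = 0.74323.
SE = √(0.19084 × 0.0046918) = 0.02992.
z = (0.73353 − 0.74873)/0.02992 = -0.01520/0.02992 = -0.508.
p-value = P(Z > -0.508) ≈ 0.6942.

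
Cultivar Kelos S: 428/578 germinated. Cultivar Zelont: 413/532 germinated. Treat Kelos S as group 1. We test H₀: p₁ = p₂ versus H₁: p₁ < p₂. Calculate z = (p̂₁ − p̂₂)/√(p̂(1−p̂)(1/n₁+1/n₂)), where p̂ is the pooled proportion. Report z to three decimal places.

p̂₁ = 428/578 = 0.74048, p̂₂ = 413/532 = 0.77632.
Pooled p̂ = (428+413)/(578+532) = 841/1110 = 0.75766.
SE = √(p̂(1−p̂)(1/n₁+1/n₂)) = √(0.75766·0.24234·0.0036098) = √(0.000662805) = 0.02575.
z = (0.74048 − 0.77632)/0.02575 = -0.03584/0.02575 = -1.392.

z = -1.392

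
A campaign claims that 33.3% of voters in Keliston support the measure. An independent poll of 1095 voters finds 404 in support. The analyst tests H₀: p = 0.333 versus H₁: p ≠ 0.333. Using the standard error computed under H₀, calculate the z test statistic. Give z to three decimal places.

z = 2.524

p̂ = 404/1095 ≈ 0.368950.
SE = √(p₀(1−p₀)/n) = √(0.22211/1095) = 0.014242.
z = (0.368950 − 0.333)/0.014242 = 0.035950/0.014242 = 2.524.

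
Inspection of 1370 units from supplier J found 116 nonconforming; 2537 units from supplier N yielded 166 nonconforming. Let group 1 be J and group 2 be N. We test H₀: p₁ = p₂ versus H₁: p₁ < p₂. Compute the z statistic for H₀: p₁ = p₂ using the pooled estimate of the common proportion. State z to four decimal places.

z = 2.2175

p̂₁ = 116/1370 = 0.0846715, p̂₂ = 166/2537 = 0.0654316.
Pooled p̂ = (116+166)/(1370+2537) = 282/3907 = 0.0721781.
SE = √(p̂(1−p̂)(1/n₁+1/n₂)) = √(0.0721781·0.9278219·0.00112409) = √(7.52788e-05) = 0.0086763.
z = (0.0846715 − 0.0654316)/0.0086763 = 0.0192399/0.0086763 = 2.2175.
p-value = P(Z < 2.218) ≈ 0.9867.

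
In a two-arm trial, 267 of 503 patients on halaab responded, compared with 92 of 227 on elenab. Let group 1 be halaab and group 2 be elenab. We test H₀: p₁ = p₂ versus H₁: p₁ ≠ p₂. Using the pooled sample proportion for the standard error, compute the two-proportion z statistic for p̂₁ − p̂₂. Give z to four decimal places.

z = 3.1403

p̂₁ = 267/503 = 0.530815, p̂₂ = 92/227 = 0.405286.
Pooled p̂ = (267+92)/(503+227) = 359/730 = 0.491781.
SE = √(p̂(1−p̂)(1/n₁+1/n₂)) = √(0.491781·0.508219·0.00639336) = √(0.00159791) = 0.039974.
z = (0.530815 − 0.405286)/0.039974 = 0.125529/0.039974 = 3.1403.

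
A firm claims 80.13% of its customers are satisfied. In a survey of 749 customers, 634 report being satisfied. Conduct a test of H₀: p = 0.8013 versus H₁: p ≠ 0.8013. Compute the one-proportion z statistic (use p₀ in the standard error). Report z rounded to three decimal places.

p̂ = 634/749 = 0.846462.
Standard error under H₀: √(0.8013×0.1987/749) = 0.014580.
z = (0.846462 − 0.8013)/0.014580 = 0.045162/0.014580 = 3.098.

z = 3.098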